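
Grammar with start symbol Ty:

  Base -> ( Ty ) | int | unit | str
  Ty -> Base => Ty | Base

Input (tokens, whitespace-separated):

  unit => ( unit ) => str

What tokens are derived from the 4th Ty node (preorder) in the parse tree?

str

[Ty [Base unit] => [Ty [Base ( [Ty [Base unit]] )] => [Ty [Base str]]]]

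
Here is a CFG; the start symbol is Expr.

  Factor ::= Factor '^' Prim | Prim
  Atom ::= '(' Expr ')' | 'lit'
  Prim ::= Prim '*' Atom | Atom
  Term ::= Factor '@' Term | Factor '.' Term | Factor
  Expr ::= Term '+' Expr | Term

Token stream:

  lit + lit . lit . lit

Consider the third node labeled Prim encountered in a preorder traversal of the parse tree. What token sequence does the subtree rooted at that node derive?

lit

[Expr [Term [Factor [Prim [Atom lit]]]] + [Expr [Term [Factor [Prim [Atom lit]]] . [Term [Factor [Prim [Atom lit]]] . [Term [Factor [Prim [Atom lit]]]]]]]]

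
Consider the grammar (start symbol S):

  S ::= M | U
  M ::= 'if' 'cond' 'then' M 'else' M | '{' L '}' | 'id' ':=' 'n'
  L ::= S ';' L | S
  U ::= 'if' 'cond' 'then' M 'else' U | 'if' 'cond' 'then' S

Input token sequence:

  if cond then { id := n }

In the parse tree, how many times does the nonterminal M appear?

[S [U if cond then [S [M { [L [S [M id := n]]] }]]]]

2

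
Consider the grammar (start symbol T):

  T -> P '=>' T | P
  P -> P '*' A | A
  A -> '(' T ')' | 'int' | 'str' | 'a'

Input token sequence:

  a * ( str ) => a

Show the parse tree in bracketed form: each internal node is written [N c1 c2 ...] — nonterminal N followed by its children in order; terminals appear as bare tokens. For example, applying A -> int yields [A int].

T
P => T
P * A => T
A * A => T
a * A => T
a * ( T ) => T
a * ( P ) => T
a * ( A ) => T
a * ( str ) => T
a * ( str ) => P
a * ( str ) => A
a * ( str ) => a

[T [P [P [A a]] * [A ( [T [P [A str]]] )]] => [T [P [A a]]]]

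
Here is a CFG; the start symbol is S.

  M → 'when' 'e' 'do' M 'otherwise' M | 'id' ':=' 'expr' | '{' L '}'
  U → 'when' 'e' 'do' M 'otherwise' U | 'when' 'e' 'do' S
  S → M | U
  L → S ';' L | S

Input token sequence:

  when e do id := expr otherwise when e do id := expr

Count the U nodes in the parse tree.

[S [U when e do [M id := expr] otherwise [U when e do [S [M id := expr]]]]]

2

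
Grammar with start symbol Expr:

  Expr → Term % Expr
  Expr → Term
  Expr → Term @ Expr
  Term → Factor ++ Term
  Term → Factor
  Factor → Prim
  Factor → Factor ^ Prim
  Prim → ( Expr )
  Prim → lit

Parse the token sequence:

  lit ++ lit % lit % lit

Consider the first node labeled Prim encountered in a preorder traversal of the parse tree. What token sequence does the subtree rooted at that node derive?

[Expr [Term [Factor [Prim lit]] ++ [Term [Factor [Prim lit]]]] % [Expr [Term [Factor [Prim lit]]] % [Expr [Term [Factor [Prim lit]]]]]]

lit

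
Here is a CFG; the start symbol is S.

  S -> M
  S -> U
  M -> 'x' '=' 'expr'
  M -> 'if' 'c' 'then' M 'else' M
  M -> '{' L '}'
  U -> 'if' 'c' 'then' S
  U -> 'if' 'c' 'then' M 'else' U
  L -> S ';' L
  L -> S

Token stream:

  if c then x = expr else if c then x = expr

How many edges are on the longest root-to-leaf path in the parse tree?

5

[S [U if c then [M x = expr] else [U if c then [S [M x = expr]]]]]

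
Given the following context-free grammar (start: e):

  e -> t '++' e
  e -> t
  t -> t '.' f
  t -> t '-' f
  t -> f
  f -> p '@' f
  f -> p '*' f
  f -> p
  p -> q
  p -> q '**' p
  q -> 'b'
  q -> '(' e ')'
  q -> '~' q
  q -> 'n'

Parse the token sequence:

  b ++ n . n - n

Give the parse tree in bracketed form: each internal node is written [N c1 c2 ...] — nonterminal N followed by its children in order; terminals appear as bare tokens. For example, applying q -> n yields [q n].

e
t ++ e
f ++ e
p ++ e
q ++ e
b ++ e
b ++ t
b ++ t - f
b ++ t . f - f
b ++ f . f - f
b ++ p . f - f
b ++ q . f - f
b ++ n . f - f
b ++ n . p - f
b ++ n . q - f
b ++ n . n - f
b ++ n . n - p
b ++ n . n - q
b ++ n . n - n

[e [t [f [p [q b]]]] ++ [e [t [t [t [f [p [q n]]]] . [f [p [q n]]]] - [f [p [q n]]]]]]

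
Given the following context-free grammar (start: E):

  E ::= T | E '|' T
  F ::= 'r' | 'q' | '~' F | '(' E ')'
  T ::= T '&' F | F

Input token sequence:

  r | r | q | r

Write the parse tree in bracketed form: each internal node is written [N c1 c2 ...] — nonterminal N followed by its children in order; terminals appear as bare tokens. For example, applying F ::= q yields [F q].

[E [E [E [E [T [F r]]] | [T [F r]]] | [T [F q]]] | [T [F r]]]

E
E | T
E | T | T
E | T | T | T
T | T | T | T
F | T | T | T
r | T | T | T
r | F | T | T
r | r | T | T
r | r | F | T
r | r | q | T
r | r | q | F
r | r | q | r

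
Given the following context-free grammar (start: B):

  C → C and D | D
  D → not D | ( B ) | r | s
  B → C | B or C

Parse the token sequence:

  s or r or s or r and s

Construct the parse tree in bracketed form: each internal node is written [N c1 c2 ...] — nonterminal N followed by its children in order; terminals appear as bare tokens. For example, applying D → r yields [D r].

B
B or C
B or C or C
B or C or C or C
C or C or C or C
D or C or C or C
s or C or C or C
s or D or C or C
s or r or C or C
s or r or D or C
s or r or s or C
s or r or s or C and D
s or r or s or D and D
s or r or s or r and D
s or r or s or r and s

[B [B [B [B [C [D s]]] or [C [D r]]] or [C [D s]]] or [C [C [D r]] and [D s]]]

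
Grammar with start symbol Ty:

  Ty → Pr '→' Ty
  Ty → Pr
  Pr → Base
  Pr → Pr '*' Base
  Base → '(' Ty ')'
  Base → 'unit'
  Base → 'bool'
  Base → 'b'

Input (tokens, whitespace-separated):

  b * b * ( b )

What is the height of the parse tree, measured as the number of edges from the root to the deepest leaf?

[Ty [Pr [Pr [Pr [Base b]] * [Base b]] * [Base ( [Ty [Pr [Base b]]] )]]]

6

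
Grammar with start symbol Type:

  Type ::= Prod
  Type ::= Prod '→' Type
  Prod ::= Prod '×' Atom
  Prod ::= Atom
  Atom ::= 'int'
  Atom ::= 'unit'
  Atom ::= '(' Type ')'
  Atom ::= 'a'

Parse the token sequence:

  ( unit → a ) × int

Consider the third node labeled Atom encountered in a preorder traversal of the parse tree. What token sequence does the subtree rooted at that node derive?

[Type [Prod [Prod [Atom ( [Type [Prod [Atom unit]] → [Type [Prod [Atom a]]]] )]] × [Atom int]]]

a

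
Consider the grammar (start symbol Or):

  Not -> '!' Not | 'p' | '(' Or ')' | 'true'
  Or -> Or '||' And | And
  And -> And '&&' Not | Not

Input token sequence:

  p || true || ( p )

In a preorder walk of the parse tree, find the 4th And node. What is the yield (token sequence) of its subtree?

[Or [Or [Or [And [Not p]]] || [And [Not true]]] || [And [Not ( [Or [And [Not p]]] )]]]

p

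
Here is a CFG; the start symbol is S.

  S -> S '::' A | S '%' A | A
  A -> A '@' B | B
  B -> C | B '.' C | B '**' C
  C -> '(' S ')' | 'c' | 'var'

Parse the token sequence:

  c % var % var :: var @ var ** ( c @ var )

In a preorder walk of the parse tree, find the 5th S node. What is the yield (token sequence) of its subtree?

[S [S [S [S [A [B [C c]]]] % [A [B [C var]]]] % [A [B [C var]]]] :: [A [A [B [C var]]] @ [B [B [C var]] ** [C ( [S [A [A [B [C c]]] @ [B [C var]]]] )]]]]

c @ var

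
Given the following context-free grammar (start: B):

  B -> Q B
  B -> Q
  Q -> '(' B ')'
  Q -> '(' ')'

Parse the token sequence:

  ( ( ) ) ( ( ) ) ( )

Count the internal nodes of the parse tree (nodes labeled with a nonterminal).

[B [Q ( [B [Q ( )]] )] [B [Q ( [B [Q ( )]] )] [B [Q ( )]]]]

10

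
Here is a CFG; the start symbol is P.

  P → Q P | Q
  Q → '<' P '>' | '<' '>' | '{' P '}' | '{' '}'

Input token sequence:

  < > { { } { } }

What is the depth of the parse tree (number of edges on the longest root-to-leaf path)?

6

[P [Q < >] [P [Q { [P [Q { }] [P [Q { }]]] }]]]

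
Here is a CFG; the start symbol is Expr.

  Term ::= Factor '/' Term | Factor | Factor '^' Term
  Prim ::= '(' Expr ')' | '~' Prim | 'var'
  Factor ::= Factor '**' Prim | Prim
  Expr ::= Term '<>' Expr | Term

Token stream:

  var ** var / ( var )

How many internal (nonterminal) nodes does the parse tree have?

[Expr [Term [Factor [Factor [Prim var]] ** [Prim var]] / [Term [Factor [Prim ( [Expr [Term [Factor [Prim var]]]] )]]]]]

13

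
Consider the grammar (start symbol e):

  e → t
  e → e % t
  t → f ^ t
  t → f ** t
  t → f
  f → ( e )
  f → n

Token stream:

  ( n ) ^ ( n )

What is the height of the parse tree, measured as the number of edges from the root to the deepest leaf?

[e [t [f ( [e [t [f n]]] )] ^ [t [f ( [e [t [f n]]] )]]]]

7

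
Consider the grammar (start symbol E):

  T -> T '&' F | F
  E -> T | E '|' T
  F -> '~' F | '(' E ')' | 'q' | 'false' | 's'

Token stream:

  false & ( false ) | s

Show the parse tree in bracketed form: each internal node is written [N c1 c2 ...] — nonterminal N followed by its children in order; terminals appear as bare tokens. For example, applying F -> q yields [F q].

[E [E [T [T [F false]] & [F ( [E [T [F false]]] )]]] | [T [F s]]]

E
E | T
T | T
T & F | T
F & F | T
false & F | T
false & ( E ) | T
false & ( T ) | T
false & ( F ) | T
false & ( false ) | T
false & ( false ) | F
false & ( false ) | s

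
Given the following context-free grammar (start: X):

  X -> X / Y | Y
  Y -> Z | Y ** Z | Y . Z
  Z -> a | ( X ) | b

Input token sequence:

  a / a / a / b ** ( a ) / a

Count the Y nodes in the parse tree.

[X [X [X [X [X [Y [Z a]]] / [Y [Z a]]] / [Y [Z a]]] / [Y [Y [Z b]] ** [Z ( [X [Y [Z a]]] )]]] / [Y [Z a]]]

7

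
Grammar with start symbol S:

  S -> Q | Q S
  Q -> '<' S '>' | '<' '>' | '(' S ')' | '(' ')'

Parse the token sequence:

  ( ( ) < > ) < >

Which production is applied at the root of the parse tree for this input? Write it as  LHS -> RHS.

S -> Q S

[S [Q ( [S [Q ( )] [S [Q < >]]] )] [S [Q < >]]]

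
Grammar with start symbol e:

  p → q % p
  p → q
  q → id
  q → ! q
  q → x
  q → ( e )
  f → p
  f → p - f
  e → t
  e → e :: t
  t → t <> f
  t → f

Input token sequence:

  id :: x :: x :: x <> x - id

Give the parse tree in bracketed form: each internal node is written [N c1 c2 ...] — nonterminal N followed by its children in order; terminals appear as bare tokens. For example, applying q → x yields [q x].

[e [e [e [e [t [f [p [q id]]]]] :: [t [f [p [q x]]]]] :: [t [f [p [q x]]]]] :: [t [t [f [p [q x]]]] <> [f [p [q x]] - [f [p [q id]]]]]]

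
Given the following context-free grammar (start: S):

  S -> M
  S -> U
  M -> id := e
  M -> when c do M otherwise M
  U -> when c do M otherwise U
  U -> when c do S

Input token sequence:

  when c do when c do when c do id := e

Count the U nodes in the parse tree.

3

[S [U when c do [S [U when c do [S [U when c do [S [M id := e]]]]]]]]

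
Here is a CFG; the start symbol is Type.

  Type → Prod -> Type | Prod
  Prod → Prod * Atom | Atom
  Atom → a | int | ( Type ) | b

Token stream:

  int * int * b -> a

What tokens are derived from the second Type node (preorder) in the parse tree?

[Type [Prod [Prod [Prod [Atom int]] * [Atom int]] * [Atom b]] -> [Type [Prod [Atom a]]]]

a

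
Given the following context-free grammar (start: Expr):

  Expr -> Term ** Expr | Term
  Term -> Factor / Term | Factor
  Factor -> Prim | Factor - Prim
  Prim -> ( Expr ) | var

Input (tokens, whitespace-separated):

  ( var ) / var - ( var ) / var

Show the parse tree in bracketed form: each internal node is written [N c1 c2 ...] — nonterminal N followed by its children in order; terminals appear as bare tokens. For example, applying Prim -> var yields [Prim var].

Expr
Term
Factor / Term
Prim / Term
( Expr ) / Term
( Term ) / Term
( Factor ) / Term
( Prim ) / Term
( var ) / Term
( var ) / Factor / Term
( var ) / Factor - Prim / Term
( var ) / Prim - Prim / Term
( var ) / var - Prim / Term
( var ) / var - ( Expr ) / Term
( var ) / var - ( Term ) / Term
( var ) / var - ( Factor ) / Term
( var ) / var - ( Prim ) / Term
( var ) / var - ( var ) / Term
( var ) / var - ( var ) / Factor
( var ) / var - ( var ) / Prim
( var ) / var - ( var ) / var

[Expr [Term [Factor [Prim ( [Expr [Term [Factor [Prim var]]]] )]] / [Term [Factor [Factor [Prim var]] - [Prim ( [Expr [Term [Factor [Prim var]]]] )]] / [Term [Factor [Prim var]]]]]]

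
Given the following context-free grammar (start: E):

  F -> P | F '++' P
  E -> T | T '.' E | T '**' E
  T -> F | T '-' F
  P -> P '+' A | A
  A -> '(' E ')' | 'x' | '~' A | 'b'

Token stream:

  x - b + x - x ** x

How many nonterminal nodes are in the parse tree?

[E [T [T [T [F [P [A x]]]] - [F [P [P [A b]] + [A x]]]] - [F [P [A x]]]] ** [E [T [F [P [A x]]]]]]

20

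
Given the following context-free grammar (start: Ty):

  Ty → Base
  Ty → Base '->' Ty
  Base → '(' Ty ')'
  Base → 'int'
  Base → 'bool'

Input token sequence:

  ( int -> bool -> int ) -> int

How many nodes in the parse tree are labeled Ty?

5

[Ty [Base ( [Ty [Base int] -> [Ty [Base bool] -> [Ty [Base int]]]] )] -> [Ty [Base int]]]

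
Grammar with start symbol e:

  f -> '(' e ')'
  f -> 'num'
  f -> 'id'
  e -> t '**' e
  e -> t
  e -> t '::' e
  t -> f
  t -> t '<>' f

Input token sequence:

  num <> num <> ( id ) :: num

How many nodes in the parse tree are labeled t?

5

[e [t [t [t [f num]] <> [f num]] <> [f ( [e [t [f id]]] )]] :: [e [t [f num]]]]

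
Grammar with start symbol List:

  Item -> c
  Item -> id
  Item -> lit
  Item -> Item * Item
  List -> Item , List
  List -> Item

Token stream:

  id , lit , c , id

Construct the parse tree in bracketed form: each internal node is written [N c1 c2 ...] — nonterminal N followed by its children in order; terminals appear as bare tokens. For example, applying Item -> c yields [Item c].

[List [Item id] , [List [Item lit] , [List [Item c] , [List [Item id]]]]]

List
Item , List
id , List
id , Item , List
id , lit , List
id , lit , Item , List
id , lit , c , List
id , lit , c , Item
id , lit , c , id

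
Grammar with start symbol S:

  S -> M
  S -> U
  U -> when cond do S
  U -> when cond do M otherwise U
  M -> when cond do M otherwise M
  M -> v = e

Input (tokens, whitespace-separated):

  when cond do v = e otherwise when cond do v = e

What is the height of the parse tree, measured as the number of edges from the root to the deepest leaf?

5

[S [U when cond do [M v = e] otherwise [U when cond do [S [M v = e]]]]]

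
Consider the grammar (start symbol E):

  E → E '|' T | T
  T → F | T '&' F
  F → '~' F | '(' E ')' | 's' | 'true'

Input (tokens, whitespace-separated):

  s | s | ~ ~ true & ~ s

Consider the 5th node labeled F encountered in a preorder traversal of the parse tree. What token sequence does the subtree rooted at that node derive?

true

[E [E [E [T [F s]]] | [T [F s]]] | [T [T [F ~ [F ~ [F true]]]] & [F ~ [F s]]]]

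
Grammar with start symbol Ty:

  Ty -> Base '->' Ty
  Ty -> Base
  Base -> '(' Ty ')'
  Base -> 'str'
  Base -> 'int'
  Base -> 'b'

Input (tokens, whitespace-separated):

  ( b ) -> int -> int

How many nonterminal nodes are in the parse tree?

[Ty [Base ( [Ty [Base b]] )] -> [Ty [Base int] -> [Ty [Base int]]]]

8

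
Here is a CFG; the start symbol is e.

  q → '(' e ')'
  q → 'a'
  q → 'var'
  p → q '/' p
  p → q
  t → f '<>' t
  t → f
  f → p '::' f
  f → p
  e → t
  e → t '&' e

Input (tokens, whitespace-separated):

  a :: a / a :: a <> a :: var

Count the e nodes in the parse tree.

[e [t [f [p [q a]] :: [f [p [q a] / [p [q a]]] :: [f [p [q a]]]]] <> [t [f [p [q a]] :: [f [p [q var]]]]]]]

1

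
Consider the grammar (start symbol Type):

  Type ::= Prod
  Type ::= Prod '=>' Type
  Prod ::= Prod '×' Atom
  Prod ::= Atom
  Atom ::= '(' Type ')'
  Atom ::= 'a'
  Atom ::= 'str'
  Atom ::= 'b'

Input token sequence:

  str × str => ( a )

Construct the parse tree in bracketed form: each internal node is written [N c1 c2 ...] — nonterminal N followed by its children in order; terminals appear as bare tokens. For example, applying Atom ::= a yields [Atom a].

Type
Prod => Type
Prod × Atom => Type
Atom × Atom => Type
str × Atom => Type
str × str => Type
str × str => Prod
str × str => Atom
str × str => ( Type )
str × str => ( Prod )
str × str => ( Atom )
str × str => ( a )

[Type [Prod [Prod [Atom str]] × [Atom str]] => [Type [Prod [Atom ( [Type [Prod [Atom a]]] )]]]]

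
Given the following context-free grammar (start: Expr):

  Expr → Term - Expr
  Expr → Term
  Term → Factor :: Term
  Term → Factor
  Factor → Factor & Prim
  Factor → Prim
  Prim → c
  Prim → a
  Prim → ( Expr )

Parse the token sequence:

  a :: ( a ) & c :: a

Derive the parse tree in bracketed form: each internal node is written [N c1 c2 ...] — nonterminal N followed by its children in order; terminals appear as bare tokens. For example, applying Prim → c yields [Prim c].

[Expr [Term [Factor [Prim a]] :: [Term [Factor [Factor [Prim ( [Expr [Term [Factor [Prim a]]]] )]] & [Prim c]] :: [Term [Factor [Prim a]]]]]]

Expr
Term
Factor :: Term
Prim :: Term
a :: Term
a :: Factor :: Term
a :: Factor & Prim :: Term
a :: Prim & Prim :: Term
a :: ( Expr ) & Prim :: Term
a :: ( Term ) & Prim :: Term
a :: ( Factor ) & Prim :: Term
a :: ( Prim ) & Prim :: Term
a :: ( a ) & Prim :: Term
a :: ( a ) & c :: Term
a :: ( a ) & c :: Factor
a :: ( a ) & c :: Prim
a :: ( a ) & c :: a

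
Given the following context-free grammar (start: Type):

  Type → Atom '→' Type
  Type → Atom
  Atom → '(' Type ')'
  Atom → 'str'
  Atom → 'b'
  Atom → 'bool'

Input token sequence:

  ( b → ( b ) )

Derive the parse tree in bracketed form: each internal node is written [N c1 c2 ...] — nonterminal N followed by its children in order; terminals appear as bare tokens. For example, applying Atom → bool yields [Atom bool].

[Type [Atom ( [Type [Atom b] → [Type [Atom ( [Type [Atom b]] )]]] )]]

Type
Atom
( Type )
( Atom → Type )
( b → Type )
( b → Atom )
( b → ( Type ) )
( b → ( Atom ) )
( b → ( b ) )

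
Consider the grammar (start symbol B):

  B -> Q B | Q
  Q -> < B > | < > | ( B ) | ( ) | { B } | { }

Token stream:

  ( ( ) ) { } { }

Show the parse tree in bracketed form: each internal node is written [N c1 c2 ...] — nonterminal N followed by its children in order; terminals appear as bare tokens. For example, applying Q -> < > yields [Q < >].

[B [Q ( [B [Q ( )]] )] [B [Q { }] [B [Q { }]]]]

B
Q B
( B ) B
( Q ) B
( ( ) ) B
( ( ) ) Q B
( ( ) ) { } B
( ( ) ) { } Q
( ( ) ) { } { }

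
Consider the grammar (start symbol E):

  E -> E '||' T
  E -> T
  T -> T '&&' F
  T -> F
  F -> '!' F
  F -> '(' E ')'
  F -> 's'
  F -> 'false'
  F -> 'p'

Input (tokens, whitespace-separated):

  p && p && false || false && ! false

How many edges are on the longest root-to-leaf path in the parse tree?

6

[E [E [T [T [T [F p]] && [F p]] && [F false]]] || [T [T [F false]] && [F ! [F false]]]]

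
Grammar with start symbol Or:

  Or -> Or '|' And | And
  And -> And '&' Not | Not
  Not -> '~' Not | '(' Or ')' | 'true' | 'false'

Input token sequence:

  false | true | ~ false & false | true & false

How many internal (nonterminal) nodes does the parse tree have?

17

[Or [Or [Or [Or [And [Not false]]] | [And [Not true]]] | [And [And [Not ~ [Not false]]] & [Not false]]] | [And [And [Not true]] & [Not false]]]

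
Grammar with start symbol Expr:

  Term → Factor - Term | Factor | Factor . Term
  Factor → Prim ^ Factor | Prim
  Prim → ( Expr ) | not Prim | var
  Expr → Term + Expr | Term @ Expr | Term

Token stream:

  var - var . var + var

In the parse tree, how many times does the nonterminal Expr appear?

2

[Expr [Term [Factor [Prim var]] - [Term [Factor [Prim var]] . [Term [Factor [Prim var]]]]] + [Expr [Term [Factor [Prim var]]]]]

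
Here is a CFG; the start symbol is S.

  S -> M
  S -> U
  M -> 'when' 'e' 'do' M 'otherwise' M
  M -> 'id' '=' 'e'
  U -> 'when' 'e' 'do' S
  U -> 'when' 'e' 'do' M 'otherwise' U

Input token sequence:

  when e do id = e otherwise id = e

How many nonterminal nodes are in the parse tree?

4

[S [M when e do [M id = e] otherwise [M id = e]]]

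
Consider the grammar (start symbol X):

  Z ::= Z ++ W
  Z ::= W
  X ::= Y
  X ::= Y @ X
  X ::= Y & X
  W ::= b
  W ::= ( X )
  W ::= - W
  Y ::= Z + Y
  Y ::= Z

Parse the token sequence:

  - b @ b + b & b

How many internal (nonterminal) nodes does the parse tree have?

16

[X [Y [Z [W - [W b]]]] @ [X [Y [Z [W b]] + [Y [Z [W b]]]] & [X [Y [Z [W b]]]]]]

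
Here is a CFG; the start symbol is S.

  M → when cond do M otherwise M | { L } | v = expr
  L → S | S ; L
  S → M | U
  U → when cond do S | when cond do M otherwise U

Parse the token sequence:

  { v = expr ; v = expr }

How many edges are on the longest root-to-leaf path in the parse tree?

[S [M { [L [S [M v = expr]] ; [L [S [M v = expr]]]] }]]

6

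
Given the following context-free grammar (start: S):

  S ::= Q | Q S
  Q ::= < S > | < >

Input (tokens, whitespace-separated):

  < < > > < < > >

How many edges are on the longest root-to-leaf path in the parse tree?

[S [Q < [S [Q < >]] >] [S [Q < [S [Q < >]] >]]]

5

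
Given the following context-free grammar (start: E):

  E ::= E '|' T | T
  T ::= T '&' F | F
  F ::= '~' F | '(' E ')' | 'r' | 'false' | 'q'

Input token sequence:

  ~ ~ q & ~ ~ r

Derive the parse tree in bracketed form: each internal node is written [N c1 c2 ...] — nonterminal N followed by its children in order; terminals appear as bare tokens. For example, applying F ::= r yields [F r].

E
T
T & F
F & F
~ F & F
~ ~ F & F
~ ~ q & F
~ ~ q & ~ F
~ ~ q & ~ ~ F
~ ~ q & ~ ~ r

[E [T [T [F ~ [F ~ [F q]]]] & [F ~ [F ~ [F r]]]]]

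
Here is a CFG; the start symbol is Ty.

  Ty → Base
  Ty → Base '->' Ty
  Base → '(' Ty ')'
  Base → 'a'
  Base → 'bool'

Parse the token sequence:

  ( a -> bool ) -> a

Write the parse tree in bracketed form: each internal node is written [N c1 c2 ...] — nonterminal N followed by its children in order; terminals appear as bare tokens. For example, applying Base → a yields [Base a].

Ty
Base -> Ty
( Ty ) -> Ty
( Base -> Ty ) -> Ty
( a -> Ty ) -> Ty
( a -> Base ) -> Ty
( a -> bool ) -> Ty
( a -> bool ) -> Base
( a -> bool ) -> a

[Ty [Base ( [Ty [Base a] -> [Ty [Base bool]]] )] -> [Ty [Base a]]]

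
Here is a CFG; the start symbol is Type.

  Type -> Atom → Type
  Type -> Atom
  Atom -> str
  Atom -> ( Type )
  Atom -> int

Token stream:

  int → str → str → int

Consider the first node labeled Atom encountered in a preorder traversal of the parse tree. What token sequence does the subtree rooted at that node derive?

int

[Type [Atom int] → [Type [Atom str] → [Type [Atom str] → [Type [Atom int]]]]]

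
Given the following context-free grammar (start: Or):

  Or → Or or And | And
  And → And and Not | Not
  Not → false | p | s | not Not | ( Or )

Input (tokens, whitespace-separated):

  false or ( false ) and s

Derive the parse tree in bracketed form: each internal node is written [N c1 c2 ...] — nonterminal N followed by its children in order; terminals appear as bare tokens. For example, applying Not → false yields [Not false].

Or
Or or And
And or And
Not or And
false or And
false or And and Not
false or Not and Not
false or ( Or ) and Not
false or ( And ) and Not
false or ( Not ) and Not
false or ( false ) and Not
false or ( false ) and s

[Or [Or [And [Not false]]] or [And [And [Not ( [Or [And [Not false]]] )]] and [Not s]]]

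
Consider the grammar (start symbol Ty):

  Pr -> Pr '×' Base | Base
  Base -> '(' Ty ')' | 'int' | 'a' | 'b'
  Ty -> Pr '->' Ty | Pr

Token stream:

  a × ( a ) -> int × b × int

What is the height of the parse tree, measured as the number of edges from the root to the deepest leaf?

[Ty [Pr [Pr [Base a]] × [Base ( [Ty [Pr [Base a]]] )]] -> [Ty [Pr [Pr [Pr [Base int]] × [Base b]] × [Base int]]]]

6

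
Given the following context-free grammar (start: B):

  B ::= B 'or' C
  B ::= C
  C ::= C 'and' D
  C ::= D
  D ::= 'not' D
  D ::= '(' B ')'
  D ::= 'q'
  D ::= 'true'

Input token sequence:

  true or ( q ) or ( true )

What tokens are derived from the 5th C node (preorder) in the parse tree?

[B [B [B [C [D true]]] or [C [D ( [B [C [D q]]] )]]] or [C [D ( [B [C [D true]]] )]]]

true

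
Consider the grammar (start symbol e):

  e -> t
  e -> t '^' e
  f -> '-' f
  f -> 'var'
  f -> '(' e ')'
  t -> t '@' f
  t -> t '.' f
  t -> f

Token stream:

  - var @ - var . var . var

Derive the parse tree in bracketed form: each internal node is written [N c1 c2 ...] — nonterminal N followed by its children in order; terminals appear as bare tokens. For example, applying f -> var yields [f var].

e
t
t . f
t . f . f
t @ f . f . f
f @ f . f . f
- f @ f . f . f
- var @ f . f . f
- var @ - f . f . f
- var @ - var . f . f
- var @ - var . var . f
- var @ - var . var . var

[e [t [t [t [t [f - [f var]]] @ [f - [f var]]] . [f var]] . [f var]]]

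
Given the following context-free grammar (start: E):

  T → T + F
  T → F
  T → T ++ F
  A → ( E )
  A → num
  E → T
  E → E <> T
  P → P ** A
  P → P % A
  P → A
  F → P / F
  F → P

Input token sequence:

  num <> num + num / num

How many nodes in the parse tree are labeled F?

[E [E [T [F [P [A num]]]]] <> [T [T [F [P [A num]]]] + [F [P [A num]] / [F [P [A num]]]]]]

4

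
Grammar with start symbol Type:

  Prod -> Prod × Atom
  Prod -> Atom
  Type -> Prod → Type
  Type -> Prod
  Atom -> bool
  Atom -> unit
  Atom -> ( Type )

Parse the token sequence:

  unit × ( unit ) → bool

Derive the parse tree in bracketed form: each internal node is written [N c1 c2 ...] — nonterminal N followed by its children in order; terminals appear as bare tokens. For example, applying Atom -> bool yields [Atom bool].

Type
Prod → Type
Prod × Atom → Type
Atom × Atom → Type
unit × Atom → Type
unit × ( Type ) → Type
unit × ( Prod ) → Type
unit × ( Atom ) → Type
unit × ( unit ) → Type
unit × ( unit ) → Prod
unit × ( unit ) → Atom
unit × ( unit ) → bool

[Type [Prod [Prod [Atom unit]] × [Atom ( [Type [Prod [Atom unit]]] )]] → [Type [Prod [Atom bool]]]]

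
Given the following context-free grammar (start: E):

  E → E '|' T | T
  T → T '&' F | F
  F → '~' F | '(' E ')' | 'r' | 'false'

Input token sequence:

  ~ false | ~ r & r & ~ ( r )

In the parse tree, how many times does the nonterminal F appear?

[E [E [T [F ~ [F false]]]] | [T [T [T [F ~ [F r]]] & [F r]] & [F ~ [F ( [E [T [F r]]] )]]]]

8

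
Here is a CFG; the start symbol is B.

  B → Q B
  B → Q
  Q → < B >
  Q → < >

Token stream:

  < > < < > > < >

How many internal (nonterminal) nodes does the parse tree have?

[B [Q < >] [B [Q < [B [Q < >]] >] [B [Q < >]]]]

8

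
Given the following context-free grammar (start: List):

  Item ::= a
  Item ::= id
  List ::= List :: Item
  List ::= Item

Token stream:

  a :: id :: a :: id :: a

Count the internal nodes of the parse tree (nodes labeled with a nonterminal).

[List [List [List [List [List [Item a]] :: [Item id]] :: [Item a]] :: [Item id]] :: [Item a]]

10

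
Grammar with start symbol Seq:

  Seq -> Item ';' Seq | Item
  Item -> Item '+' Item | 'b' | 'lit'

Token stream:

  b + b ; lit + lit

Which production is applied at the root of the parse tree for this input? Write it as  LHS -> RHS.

Seq -> Item ';' Seq

[Seq [Item [Item b] + [Item b]] ; [Seq [Item [Item lit] + [Item lit]]]]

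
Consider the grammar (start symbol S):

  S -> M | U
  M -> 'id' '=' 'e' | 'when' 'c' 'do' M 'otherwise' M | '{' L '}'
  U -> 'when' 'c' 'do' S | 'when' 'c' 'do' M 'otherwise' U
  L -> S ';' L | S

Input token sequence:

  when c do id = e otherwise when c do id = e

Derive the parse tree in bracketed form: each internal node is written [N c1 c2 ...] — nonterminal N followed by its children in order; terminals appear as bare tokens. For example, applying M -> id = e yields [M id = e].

S
U
when c do M otherwise U
when c do id = e otherwise U
when c do id = e otherwise when c do S
when c do id = e otherwise when c do M
when c do id = e otherwise when c do id = e

[S [U when c do [M id = e] otherwise [U when c do [S [M id = e]]]]]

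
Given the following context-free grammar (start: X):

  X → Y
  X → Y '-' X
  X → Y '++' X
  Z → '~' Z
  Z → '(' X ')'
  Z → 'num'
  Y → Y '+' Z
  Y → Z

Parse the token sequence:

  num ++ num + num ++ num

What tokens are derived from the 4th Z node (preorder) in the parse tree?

num

[X [Y [Z num]] ++ [X [Y [Y [Z num]] + [Z num]] ++ [X [Y [Z num]]]]]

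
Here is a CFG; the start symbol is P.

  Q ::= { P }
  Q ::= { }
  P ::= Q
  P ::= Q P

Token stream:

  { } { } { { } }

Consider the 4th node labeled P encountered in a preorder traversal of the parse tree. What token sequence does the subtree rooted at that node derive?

[P [Q { }] [P [Q { }] [P [Q { [P [Q { }]] }]]]]

{ }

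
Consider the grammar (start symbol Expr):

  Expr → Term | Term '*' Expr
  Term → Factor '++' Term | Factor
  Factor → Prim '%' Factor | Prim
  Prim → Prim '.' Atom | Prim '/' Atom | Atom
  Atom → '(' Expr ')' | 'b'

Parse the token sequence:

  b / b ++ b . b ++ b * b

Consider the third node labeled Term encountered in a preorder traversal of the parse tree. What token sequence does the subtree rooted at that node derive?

[Expr [Term [Factor [Prim [Prim [Atom b]] / [Atom b]]] ++ [Term [Factor [Prim [Prim [Atom b]] . [Atom b]]] ++ [Term [Factor [Prim [Atom b]]]]]] * [Expr [Term [Factor [Prim [Atom b]]]]]]

b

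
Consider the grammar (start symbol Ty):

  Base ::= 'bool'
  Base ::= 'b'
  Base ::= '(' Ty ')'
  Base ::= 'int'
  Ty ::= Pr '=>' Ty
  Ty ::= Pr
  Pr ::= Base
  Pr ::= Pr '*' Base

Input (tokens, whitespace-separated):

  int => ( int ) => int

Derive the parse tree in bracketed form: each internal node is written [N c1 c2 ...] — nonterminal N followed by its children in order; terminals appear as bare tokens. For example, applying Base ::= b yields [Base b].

[Ty [Pr [Base int]] => [Ty [Pr [Base ( [Ty [Pr [Base int]]] )]] => [Ty [Pr [Base int]]]]]

Ty
Pr => Ty
Base => Ty
int => Ty
int => Pr => Ty
int => Base => Ty
int => ( Ty ) => Ty
int => ( Pr ) => Ty
int => ( Base ) => Ty
int => ( int ) => Ty
int => ( int ) => Pr
int => ( int ) => Base
int => ( int ) => int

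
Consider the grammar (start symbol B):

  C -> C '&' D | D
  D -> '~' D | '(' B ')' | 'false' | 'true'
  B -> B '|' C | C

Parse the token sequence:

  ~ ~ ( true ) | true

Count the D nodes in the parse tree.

[B [B [C [D ~ [D ~ [D ( [B [C [D true]]] )]]]]] | [C [D true]]]

5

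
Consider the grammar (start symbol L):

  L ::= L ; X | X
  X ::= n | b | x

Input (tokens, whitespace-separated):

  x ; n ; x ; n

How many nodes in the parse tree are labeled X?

[L [L [L [L [X x]] ; [X n]] ; [X x]] ; [X n]]

4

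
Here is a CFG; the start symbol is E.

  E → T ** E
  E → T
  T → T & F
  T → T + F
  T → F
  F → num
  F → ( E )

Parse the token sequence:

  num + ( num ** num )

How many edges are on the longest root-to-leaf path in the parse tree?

[E [T [T [F num]] + [F ( [E [T [F num]] ** [E [T [F num]]]] )]]]

7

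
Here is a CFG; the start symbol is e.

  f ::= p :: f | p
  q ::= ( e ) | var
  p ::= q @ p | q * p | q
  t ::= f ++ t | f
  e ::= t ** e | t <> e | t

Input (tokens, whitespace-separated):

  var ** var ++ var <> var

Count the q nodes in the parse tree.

[e [t [f [p [q var]]]] ** [e [t [f [p [q var]]] ++ [t [f [p [q var]]]]] <> [e [t [f [p [q var]]]]]]]

4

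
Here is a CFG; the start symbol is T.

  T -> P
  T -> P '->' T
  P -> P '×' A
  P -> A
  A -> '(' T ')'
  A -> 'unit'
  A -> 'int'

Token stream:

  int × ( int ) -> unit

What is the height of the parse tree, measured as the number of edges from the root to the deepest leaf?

[T [P [P [A int]] × [A ( [T [P [A int]]] )]] -> [T [P [A unit]]]]

6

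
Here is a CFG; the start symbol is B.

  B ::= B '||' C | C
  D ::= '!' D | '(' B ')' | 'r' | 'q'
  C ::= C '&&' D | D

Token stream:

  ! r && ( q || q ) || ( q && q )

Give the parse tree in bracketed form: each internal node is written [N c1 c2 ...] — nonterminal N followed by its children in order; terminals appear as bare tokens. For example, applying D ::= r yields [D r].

[B [B [C [C [D ! [D r]]] && [D ( [B [B [C [D q]]] || [C [D q]]] )]]] || [C [D ( [B [C [C [D q]] && [D q]]] )]]]

B
B || C
C || C
C && D || C
D && D || C
! D && D || C
! r && D || C
! r && ( B ) || C
! r && ( B || C ) || C
! r && ( C || C ) || C
! r && ( D || C ) || C
! r && ( q || C ) || C
! r && ( q || D ) || C
! r && ( q || q ) || C
! r && ( q || q ) || D
! r && ( q || q ) || ( B )
! r && ( q || q ) || ( C )
! r && ( q || q ) || ( C && D )
! r && ( q || q ) || ( D && D )
! r && ( q || q ) || ( q && D )
! r && ( q || q ) || ( q && q )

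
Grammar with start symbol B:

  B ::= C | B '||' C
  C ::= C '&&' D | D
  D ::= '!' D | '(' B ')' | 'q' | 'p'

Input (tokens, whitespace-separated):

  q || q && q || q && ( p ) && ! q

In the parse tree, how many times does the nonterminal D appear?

8

[B [B [B [C [D q]]] || [C [C [D q]] && [D q]]] || [C [C [C [D q]] && [D ( [B [C [D p]]] )]] && [D ! [D q]]]]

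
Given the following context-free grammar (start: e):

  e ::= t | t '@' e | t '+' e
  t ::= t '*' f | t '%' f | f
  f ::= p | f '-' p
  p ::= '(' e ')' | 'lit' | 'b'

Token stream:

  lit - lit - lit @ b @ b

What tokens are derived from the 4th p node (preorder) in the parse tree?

b

[e [t [f [f [f [p lit]] - [p lit]] - [p lit]]] @ [e [t [f [p b]]] @ [e [t [f [p b]]]]]]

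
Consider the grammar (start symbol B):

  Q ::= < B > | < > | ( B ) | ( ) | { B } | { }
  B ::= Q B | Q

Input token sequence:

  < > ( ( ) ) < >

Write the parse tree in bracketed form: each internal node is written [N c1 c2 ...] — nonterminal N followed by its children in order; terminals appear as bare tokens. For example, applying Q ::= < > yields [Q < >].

[B [Q < >] [B [Q ( [B [Q ( )]] )] [B [Q < >]]]]

B
Q B
< > B
< > Q B
< > ( B ) B
< > ( Q ) B
< > ( ( ) ) B
< > ( ( ) ) Q
< > ( ( ) ) < >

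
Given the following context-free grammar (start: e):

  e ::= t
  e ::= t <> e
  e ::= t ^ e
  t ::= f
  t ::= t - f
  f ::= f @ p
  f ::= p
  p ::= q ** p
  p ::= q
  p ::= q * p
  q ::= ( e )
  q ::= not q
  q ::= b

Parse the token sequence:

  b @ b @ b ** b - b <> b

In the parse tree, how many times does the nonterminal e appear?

[e [t [t [f [f [f [p [q b]]] @ [p [q b]]] @ [p [q b] ** [p [q b]]]]] - [f [p [q b]]]] <> [e [t [f [p [q b]]]]]]

2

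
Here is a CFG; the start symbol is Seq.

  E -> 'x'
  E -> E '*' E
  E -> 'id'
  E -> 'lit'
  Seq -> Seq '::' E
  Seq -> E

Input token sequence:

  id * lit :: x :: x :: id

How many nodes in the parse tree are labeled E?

6

[Seq [Seq [Seq [Seq [E [E id] * [E lit]]] :: [E x]] :: [E x]] :: [E id]]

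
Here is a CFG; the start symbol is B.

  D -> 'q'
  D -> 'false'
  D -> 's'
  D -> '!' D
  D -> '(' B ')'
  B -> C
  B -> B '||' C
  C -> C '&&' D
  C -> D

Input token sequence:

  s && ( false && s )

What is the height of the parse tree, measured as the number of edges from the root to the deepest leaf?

[B [C [C [D s]] && [D ( [B [C [C [D false]] && [D s]]] )]]]

7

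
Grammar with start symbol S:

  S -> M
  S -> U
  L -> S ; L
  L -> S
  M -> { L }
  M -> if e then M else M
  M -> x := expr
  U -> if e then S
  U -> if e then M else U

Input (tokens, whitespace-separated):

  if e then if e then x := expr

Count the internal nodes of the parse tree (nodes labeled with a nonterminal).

[S [U if e then [S [U if e then [S [M x := expr]]]]]]

6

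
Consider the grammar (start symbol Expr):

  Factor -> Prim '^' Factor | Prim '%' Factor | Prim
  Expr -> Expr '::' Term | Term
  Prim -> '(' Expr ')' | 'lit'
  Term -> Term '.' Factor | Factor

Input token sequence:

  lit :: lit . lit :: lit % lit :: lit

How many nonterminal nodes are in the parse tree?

21

[Expr [Expr [Expr [Expr [Term [Factor [Prim lit]]]] :: [Term [Term [Factor [Prim lit]]] . [Factor [Prim lit]]]] :: [Term [Factor [Prim lit] % [Factor [Prim lit]]]]] :: [Term [Factor [Prim lit]]]]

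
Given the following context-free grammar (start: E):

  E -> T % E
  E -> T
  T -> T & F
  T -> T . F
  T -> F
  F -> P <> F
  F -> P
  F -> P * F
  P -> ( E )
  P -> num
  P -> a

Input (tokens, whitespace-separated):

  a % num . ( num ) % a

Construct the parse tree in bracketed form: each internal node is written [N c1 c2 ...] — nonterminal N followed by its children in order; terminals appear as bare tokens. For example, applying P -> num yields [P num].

[E [T [F [P a]]] % [E [T [T [F [P num]]] . [F [P ( [E [T [F [P num]]]] )]]] % [E [T [F [P a]]]]]]

E
T % E
F % E
P % E
a % E
a % T % E
a % T . F % E
a % F . F % E
a % P . F % E
a % num . F % E
a % num . P % E
a % num . ( E ) % E
a % num . ( T ) % E
a % num . ( F ) % E
a % num . ( P ) % E
a % num . ( num ) % E
a % num . ( num ) % T
a % num . ( num ) % F
a % num . ( num ) % P
a % num . ( num ) % a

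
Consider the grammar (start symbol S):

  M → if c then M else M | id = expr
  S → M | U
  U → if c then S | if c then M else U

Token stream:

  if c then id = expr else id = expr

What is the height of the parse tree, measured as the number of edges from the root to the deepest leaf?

[S [M if c then [M id = expr] else [M id = expr]]]

3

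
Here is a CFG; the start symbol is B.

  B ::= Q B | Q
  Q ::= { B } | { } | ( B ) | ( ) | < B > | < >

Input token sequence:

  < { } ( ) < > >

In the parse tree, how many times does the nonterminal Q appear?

4

[B [Q < [B [Q { }] [B [Q ( )] [B [Q < >]]]] >]]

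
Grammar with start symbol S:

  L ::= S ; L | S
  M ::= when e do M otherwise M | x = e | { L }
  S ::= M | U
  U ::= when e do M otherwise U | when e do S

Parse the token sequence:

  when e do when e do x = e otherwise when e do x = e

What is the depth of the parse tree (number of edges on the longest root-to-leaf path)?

[S [U when e do [S [U when e do [M x = e] otherwise [U when e do [S [M x = e]]]]]]]

7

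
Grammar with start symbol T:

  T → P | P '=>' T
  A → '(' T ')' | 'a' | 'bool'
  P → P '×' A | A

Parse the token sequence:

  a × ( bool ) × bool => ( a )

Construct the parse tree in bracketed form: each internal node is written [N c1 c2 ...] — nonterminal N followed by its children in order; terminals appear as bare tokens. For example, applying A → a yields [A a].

[T [P [P [P [A a]] × [A ( [T [P [A bool]]] )]] × [A bool]] => [T [P [A ( [T [P [A a]]] )]]]]

T
P => T
P × A => T
P × A × A => T
A × A × A => T
a × A × A => T
a × ( T ) × A => T
a × ( P ) × A => T
a × ( A ) × A => T
a × ( bool ) × A => T
a × ( bool ) × bool => T
a × ( bool ) × bool => P
a × ( bool ) × bool => A
a × ( bool ) × bool => ( T )
a × ( bool ) × bool => ( P )
a × ( bool ) × bool => ( A )
a × ( bool ) × bool => ( a )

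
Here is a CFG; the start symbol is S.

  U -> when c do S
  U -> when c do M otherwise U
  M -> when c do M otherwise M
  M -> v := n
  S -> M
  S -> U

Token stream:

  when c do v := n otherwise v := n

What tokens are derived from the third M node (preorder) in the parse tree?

[S [M when c do [M v := n] otherwise [M v := n]]]

v := n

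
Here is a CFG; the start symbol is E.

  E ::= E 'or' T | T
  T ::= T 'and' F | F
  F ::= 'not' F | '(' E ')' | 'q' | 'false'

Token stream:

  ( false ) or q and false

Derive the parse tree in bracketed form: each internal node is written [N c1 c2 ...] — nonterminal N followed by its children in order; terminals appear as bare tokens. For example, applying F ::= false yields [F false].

[E [E [T [F ( [E [T [F false]]] )]]] or [T [T [F q]] and [F false]]]

E
E or T
T or T
F or T
( E ) or T
( T ) or T
( F ) or T
( false ) or T
( false ) or T and F
( false ) or F and F
( false ) or q and F
( false ) or q and false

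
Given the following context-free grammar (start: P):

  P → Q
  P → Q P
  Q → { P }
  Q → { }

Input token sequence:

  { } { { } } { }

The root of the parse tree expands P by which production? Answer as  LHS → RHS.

[P [Q { }] [P [Q { [P [Q { }]] }] [P [Q { }]]]]

P → Q P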